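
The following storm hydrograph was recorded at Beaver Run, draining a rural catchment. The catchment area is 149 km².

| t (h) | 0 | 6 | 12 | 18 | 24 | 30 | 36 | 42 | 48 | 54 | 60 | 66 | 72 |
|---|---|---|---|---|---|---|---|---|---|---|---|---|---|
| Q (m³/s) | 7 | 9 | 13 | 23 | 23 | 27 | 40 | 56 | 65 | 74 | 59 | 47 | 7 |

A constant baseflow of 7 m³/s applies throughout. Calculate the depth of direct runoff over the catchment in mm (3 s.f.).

Direct runoff: 0.0, 2.0, 6.0, 16.0, 16.0, 20.0, 33.0, 49.0, 58.0, 67.0, 52.0, 40.0, 0.0 m³/s; ΣQ_DR = 359.0 m³/s.
V = ΣQ_DR · Δt = 359.0 × 21600 s = 7.754 × 10^6 m³.
Over A = 149 km², depth = V / A = 52.0 mm.

d ≈ 52.0 mm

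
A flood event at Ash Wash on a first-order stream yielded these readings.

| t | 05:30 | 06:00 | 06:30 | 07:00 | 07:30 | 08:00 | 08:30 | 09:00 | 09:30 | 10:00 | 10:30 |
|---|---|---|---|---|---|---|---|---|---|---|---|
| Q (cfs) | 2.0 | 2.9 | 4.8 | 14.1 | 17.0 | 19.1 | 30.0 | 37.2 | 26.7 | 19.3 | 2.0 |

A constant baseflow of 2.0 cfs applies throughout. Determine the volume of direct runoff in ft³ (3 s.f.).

V ≈ 2.76 × 10^5 ft³

Direct-runoff ordinates (Q − Q_b): 0.0, 0.9, 2.8, 12.1, 15.0, 17.1, 28.0, 35.2, 24.7, 17.3, 0.0 cfs.
ΣQ_DR = 153.1 cfs.
With Δt = 0.5 h = 1800 s, V = ΣQ_DR · Δt = 153.1 × 1800 = 2.76 × 10^5 ft³.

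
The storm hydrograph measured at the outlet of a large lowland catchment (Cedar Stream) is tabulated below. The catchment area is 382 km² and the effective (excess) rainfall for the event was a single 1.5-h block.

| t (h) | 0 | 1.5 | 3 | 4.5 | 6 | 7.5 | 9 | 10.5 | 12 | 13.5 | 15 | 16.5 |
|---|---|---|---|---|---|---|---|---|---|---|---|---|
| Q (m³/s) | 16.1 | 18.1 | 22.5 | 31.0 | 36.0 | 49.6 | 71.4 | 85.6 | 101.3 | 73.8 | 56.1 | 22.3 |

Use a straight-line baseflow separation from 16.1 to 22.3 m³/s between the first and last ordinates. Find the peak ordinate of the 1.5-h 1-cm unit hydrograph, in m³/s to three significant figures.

Direct runoff: 0.00, 1.44, 5.27, 13.21, 17.65, 30.68, 51.92, 65.55, 80.69, 52.63, 34.36, 0.00 m³/s; ΣQ_DR = 353.4 m³/s, peak = 80.69 m³/s.
Runoff depth d = ΣQ_DR·Δt / A = 353.4 × 5400 / (382 km²) = 4.996 mm.
The 1-cm UH is the DRH scaled by (10 mm)/d, so U_p = 80.69 × 10/4.996 = 162 m³/s.

U_p ≈ 162 m³/s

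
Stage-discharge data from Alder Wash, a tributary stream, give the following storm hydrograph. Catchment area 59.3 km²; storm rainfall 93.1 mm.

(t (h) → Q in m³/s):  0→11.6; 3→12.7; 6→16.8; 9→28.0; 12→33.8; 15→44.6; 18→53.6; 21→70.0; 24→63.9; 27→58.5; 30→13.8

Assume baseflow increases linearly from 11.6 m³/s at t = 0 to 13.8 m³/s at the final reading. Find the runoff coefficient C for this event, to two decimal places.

C ≈ 0.52

ΣQ_DR = 267.6 m³/s; V = ΣQ_DR·Δt = 2.890 × 10^6 m³.
Runoff depth d = V / A = 48.74 mm.
C = d / P = 48.74 / 93.1 = 0.52.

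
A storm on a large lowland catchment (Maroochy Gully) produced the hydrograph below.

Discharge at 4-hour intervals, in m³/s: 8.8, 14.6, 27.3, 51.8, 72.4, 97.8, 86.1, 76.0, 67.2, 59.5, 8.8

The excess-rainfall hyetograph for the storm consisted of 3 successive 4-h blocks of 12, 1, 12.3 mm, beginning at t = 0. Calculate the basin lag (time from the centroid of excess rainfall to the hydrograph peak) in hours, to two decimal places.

t_L ≈ 13.95 h

Centroid of excess rainfall: t_c = Σ P_i·t̄_i / ΣP_i = 6.0474 h (block centres at 2, 6, 10 h).
Hydrograph peak occurs at t = 20 h, so basin lag t_L = 20 − 6.0474 = 13.95 h.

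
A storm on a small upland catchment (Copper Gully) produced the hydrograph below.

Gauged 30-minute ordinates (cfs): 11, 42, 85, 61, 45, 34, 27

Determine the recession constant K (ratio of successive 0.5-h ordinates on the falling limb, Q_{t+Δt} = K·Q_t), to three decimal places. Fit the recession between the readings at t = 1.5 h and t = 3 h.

K ≈ 0.762

Using the recession-limb readings at t = 1.5 h and t = 3 h: Q falls from 61 to 27 cfs over 3 intervals.
K = (Q₂/Q₁)^(1/3) = (27/61)^(1/3) = 0.762.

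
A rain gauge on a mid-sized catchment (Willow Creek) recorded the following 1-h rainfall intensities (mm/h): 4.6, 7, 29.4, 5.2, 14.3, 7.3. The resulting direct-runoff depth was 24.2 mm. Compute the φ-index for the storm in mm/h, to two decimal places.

φ ≈ 9.75 mm/h

Only the 2 blocks with intensity above φ contribute runoff: 29.4, 14.3 mm/h.
Σ(I−φ)·Δt = d  ⇒  (29.4+14.3 − 2φ)·1 = 24.2
φ = (43.70 − 24.2/1) / 2 = 9.75 mm/h.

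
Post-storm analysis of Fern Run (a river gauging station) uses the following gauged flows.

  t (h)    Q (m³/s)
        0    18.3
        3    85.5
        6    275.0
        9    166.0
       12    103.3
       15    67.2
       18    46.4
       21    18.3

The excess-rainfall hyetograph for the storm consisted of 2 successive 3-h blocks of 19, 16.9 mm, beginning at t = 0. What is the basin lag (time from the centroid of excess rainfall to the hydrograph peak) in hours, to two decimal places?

t_L ≈ 3.09 h

Centroid of excess rainfall: t_c = Σ P_i·t̄_i / ΣP_i = 2.9123 h (block centres at 1.5, 4.5 h).
Hydrograph peak occurs at t = 6 h, so basin lag t_L = 6 − 2.9123 = 3.09 h.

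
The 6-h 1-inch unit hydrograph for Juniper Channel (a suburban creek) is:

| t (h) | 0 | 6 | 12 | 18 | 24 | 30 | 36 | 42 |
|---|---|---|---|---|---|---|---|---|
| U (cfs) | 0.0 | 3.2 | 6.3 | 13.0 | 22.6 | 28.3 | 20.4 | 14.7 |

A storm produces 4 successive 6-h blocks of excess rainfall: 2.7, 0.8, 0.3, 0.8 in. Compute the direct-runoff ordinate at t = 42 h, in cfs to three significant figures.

By discrete convolution, Q_j = Σ (P_i / 1 in) · U_{j−i}.
At t = 42 h (j=7): Q = (2.7/1)·14.7 + (0.8/1)·20.4 + (0.3/1)·28.3 + (0.8/1)·22.6 = 82.6 cfs.

Q ≈ 82.6 cfs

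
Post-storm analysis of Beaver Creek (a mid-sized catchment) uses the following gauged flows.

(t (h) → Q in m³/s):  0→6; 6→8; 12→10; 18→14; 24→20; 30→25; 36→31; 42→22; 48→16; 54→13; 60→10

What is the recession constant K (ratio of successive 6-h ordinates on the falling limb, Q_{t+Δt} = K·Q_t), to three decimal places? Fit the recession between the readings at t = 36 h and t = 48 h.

Using the recession-limb readings at t = 36 h and t = 48 h: Q falls from 31 to 16 m³/s over 2 intervals.
K = (Q₂/Q₁)^(1/2) = (16/31)^(1/2) = 0.718.

K ≈ 0.718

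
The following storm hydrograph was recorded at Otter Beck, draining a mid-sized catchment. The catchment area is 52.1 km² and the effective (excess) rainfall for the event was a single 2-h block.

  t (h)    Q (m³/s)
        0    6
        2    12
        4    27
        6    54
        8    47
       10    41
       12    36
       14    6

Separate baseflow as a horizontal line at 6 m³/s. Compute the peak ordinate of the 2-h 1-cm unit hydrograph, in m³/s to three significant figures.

Direct runoff: 0.0, 6.0, 21.0, 48.0, 41.0, 35.0, 30.0, 0.0 m³/s; ΣQ_DR = 181.0 m³/s, peak = 48.0 m³/s.
Runoff depth d = ΣQ_DR·Δt / A = 181.0 × 7200 / (52.1 km²) = 25.01 mm.
The 1-cm UH is the DRH scaled by (10 mm)/d, so U_p = 48.0 × 10/25.01 = 19.2 m³/s.

U_p ≈ 19.2 m³/s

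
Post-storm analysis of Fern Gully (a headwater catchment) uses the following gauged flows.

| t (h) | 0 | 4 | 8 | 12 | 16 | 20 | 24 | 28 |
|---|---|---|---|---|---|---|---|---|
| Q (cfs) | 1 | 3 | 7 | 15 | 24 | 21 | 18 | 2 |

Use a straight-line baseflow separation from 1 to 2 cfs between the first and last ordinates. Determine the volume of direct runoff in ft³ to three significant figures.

V ≈ 1.14 × 10^6 ft³

Direct-runoff ordinates (Q − Q_b): 0.00, 1.86, 5.71, 13.57, 22.43, 19.29, 16.14, 0.00 cfs.
ΣQ_DR = 79.00 cfs.
With Δt = 4 h = 14400 s, V = ΣQ_DR · Δt = 79.00 × 14400 = 1.14 × 10^6 ft³.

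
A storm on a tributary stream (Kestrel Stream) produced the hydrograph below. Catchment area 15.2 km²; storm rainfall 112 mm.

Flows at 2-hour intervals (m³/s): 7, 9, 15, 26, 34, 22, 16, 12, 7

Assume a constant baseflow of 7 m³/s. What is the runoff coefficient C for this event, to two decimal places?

ΣQ_DR = 85.00 m³/s; V = ΣQ_DR·Δt = 6.120 × 10^5 m³.
Runoff depth d = V / A = 40.26 mm.
C = d / P = 40.26 / 112 = 0.36.

C ≈ 0.36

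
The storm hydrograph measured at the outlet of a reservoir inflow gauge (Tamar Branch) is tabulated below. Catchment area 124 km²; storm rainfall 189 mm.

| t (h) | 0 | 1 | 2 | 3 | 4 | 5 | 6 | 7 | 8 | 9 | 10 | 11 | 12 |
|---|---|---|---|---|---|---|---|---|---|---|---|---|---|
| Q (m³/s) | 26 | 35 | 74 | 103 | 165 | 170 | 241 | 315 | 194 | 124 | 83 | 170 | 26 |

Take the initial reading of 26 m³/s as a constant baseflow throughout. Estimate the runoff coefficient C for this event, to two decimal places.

ΣQ_DR = 1388 m³/s; V = ΣQ_DR·Δt = 4.997 × 10^6 m³.
Runoff depth d = V / A = 40.30 mm.
C = d / P = 40.30 / 189 = 0.21.

C ≈ 0.21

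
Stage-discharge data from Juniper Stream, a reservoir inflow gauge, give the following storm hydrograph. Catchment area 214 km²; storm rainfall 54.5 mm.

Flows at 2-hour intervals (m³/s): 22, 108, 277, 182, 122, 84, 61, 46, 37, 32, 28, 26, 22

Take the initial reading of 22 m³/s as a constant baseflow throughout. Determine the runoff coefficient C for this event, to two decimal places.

C ≈ 0.47

ΣQ_DR = 761.0 m³/s; V = ΣQ_DR·Δt = 5.479 × 10^6 m³.
Runoff depth d = V / A = 25.60 mm.
C = d / P = 25.60 / 54.5 = 0.47.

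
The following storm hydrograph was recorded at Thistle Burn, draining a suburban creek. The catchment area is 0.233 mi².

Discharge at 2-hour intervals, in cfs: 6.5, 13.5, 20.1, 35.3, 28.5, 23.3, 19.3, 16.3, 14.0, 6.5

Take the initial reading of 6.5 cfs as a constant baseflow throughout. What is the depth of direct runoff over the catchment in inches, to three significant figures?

d ≈ 1.57 in

Direct runoff: 0.0, 7.0, 13.6, 28.8, 22.0, 16.8, 12.8, 9.8, 7.5, 0.0 cfs; ΣQ_DR = 118.3 cfs.
V = ΣQ_DR · Δt = 118.3 × 7200 s = 8.518 × 10^5 ft³.
Over A = 0.233 mi², depth = V / A = 1.57 in.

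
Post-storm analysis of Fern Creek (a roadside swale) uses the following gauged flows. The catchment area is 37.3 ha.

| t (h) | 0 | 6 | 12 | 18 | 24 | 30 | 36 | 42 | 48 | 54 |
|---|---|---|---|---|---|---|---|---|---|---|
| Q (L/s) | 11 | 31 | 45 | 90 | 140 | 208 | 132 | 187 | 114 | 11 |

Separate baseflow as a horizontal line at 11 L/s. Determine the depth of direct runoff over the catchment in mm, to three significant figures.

Direct runoff: 0.0, 20.0, 34.0, 79.0, 129.0, 197.0, 121.0, 176.0, 103.0, 0.0 L/s; ΣQ_DR = 859.0 L/s.
V = ΣQ_DR · Δt = 859.0 × 21600 s = 1.855 × 10^7 L.
Over A = 37.3 ha, depth = V / A = 49.7 mm.

d ≈ 49.7 mm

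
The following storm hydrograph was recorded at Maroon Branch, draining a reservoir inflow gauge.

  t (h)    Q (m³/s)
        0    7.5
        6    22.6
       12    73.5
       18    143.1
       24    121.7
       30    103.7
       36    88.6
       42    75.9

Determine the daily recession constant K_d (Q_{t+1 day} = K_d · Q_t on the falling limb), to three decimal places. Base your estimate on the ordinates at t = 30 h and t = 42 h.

Between t = 30 h and t = 42 h the flow falls from 103.7 to 75.9 m³/s over 2×6 h = 12 h.
Per-interval ratio K = (75.9/103.7)^(1/2) = 0.8555; K_d = K^(24/6) = 0.536.

K_d ≈ 0.536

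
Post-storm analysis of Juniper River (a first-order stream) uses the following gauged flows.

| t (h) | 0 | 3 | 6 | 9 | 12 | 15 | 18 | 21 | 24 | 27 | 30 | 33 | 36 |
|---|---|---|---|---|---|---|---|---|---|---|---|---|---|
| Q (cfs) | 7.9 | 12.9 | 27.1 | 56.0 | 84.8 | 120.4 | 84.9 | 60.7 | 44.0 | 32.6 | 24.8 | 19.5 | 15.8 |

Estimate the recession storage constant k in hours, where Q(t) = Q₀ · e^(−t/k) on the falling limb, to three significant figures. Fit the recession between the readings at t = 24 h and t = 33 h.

k ≈ 11.1 h

On the falling limb, Q drops from 44.0 to 19.5 cfs between t = 24 h and t = 33 h (Δt = 9 h).
k = −Δt / ln(Q₂/Q₁) = −9 / ln(19.5/44.0) = 11.1 h.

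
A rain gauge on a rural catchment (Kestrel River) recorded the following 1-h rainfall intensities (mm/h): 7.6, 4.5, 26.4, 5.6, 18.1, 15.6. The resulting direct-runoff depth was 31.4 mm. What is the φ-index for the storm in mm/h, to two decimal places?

φ ≈ 9.57 mm/h

Only the 3 blocks with intensity above φ contribute runoff: 26.4, 18.1, 15.6 mm/h.
Σ(I−φ)·Δt = d  ⇒  (26.4+18.1+15.6 − 3φ)·1 = 31.4
φ = (60.10 − 31.4/1) / 3 = 9.57 mm/h.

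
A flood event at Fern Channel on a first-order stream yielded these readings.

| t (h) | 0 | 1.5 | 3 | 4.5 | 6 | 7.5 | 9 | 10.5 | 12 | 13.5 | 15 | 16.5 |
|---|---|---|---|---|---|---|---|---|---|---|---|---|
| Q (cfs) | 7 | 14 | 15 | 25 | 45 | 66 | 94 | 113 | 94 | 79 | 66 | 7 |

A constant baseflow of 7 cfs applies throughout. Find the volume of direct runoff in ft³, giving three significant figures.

Direct-runoff ordinates (Q − Q_b): 0.0, 7.0, 8.0, 18.0, 38.0, 59.0, 87.0, 106.0, 87.0, 72.0, 59.0, 0.0 cfs.
ΣQ_DR = 541.0 cfs.
With Δt = 1.5 h = 5400 s, V = ΣQ_DR · Δt = 541.0 × 5400 = 2.92 × 10^6 ft³.

V ≈ 2.92 × 10^6 ft³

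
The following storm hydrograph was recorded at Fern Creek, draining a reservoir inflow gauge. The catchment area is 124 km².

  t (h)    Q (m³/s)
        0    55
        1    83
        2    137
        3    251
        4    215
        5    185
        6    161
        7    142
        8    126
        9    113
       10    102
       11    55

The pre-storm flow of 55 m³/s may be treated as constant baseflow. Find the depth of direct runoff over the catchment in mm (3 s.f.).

Direct runoff: 0.0, 28.0, 82.0, 196.0, 160.0, 130.0, 106.0, 87.0, 71.0, 58.0, 47.0, 0.0 m³/s; ΣQ_DR = 965.0 m³/s.
V = ΣQ_DR · Δt = 965.0 × 3600 s = 3.474 × 10^6 m³.
Over A = 124 km², depth = V / A = 28.0 mm.

d ≈ 28.0 mm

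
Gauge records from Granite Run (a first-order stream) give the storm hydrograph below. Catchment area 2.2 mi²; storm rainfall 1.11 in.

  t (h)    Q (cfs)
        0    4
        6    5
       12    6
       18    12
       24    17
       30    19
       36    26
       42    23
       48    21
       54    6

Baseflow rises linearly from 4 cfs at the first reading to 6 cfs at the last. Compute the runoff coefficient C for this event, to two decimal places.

C ≈ 0.34

ΣQ_DR = 89.00 cfs; V = ΣQ_DR·Δt = 1.922 × 10^6 ft³.
Runoff depth d = V / A = 0.3761 in.
C = d / P = 0.3761 / 1.11 = 0.34.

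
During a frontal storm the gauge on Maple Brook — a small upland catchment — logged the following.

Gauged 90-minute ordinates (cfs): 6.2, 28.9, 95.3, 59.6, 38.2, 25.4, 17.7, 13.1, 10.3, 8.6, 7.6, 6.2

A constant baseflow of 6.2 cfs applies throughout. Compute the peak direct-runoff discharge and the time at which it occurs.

Q_p = 89.1 cfs at t = 3 h

Subtracting baseflow gives direct-runoff ordinates: 0.0, 22.7, 89.1, 53.4, 32.0, 19.2, 11.5, 6.9, 4.1, 2.4, 1.4, 0.0 cfs.
The maximum is 89.1 cfs, occurring at the reading for t = 3 h.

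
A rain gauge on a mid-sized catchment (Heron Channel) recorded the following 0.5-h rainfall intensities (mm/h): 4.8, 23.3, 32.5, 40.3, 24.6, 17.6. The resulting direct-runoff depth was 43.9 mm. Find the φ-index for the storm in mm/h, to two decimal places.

Only the 5 blocks with intensity above φ contribute runoff: 23.3, 32.5, 40.3, 24.6, 17.6 mm/h.
Σ(I−φ)·Δt = d  ⇒  (23.3+32.5+40.3+24.6+17.6 − 5φ)·0.5 = 43.9
φ = (138.3 − 43.9/0.5) / 5 = 10.10 mm/h.

φ ≈ 10.10 mm/h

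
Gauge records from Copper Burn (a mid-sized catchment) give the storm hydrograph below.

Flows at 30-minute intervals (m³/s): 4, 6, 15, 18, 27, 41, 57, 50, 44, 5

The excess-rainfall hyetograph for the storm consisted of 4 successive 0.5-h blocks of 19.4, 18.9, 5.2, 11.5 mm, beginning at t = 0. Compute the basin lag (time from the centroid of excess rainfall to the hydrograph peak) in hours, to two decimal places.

t_L ≈ 2.17 h

Centroid of excess rainfall: t_c = Σ P_i·t̄_i / ΣP_i = 0.8300 h (block centres at 0.25, 0.75, 1.25, 1.75 h).
Hydrograph peak occurs at t = 3 h, so basin lag t_L = 3 − 0.8300 = 2.17 h.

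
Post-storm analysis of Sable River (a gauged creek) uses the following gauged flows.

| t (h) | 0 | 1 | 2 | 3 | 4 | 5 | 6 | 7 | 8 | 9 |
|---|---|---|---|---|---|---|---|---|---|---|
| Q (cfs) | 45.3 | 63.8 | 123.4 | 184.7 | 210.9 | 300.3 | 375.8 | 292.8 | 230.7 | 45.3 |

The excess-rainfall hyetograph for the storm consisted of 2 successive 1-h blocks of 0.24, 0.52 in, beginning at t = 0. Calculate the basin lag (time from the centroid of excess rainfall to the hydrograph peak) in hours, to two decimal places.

t_L ≈ 4.82 h

Centroid of excess rainfall: t_c = Σ P_i·t̄_i / ΣP_i = 1.1842 h (block centres at 0.5, 1.5 h).
Hydrograph peak occurs at t = 6 h, so basin lag t_L = 6 − 1.1842 = 4.82 h.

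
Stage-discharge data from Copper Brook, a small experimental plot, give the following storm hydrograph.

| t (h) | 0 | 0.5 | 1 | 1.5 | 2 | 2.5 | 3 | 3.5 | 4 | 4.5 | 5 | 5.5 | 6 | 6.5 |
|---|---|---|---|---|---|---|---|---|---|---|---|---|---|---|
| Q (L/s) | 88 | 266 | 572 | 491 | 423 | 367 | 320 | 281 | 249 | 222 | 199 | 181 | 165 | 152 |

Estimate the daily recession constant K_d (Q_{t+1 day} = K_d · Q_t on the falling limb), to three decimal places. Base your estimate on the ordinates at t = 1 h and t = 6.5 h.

Between t = 1 h and t = 6.5 h the flow falls from 572 to 152 L/s over 11×0.5 h = 5.5 h.
Per-interval ratio K = (152/572)^(1/11) = 0.8865; K_d = K^(24/0.5) = 0.003.

K_d ≈ 0.003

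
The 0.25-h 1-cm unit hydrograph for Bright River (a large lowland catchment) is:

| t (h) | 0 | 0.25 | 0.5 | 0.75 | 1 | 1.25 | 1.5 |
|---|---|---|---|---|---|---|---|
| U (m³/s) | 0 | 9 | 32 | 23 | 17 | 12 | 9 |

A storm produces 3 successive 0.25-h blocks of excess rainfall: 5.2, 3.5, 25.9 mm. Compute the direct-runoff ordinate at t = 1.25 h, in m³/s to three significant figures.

By discrete convolution, Q_j = Σ (P_i / 10 mm) · U_{j−i}.
At t = 1.25 h (j=5): Q = (5.2/10)·12 + (3.5/10)·17 + (25.9/10)·23 = 71.8 m³/s.

Q ≈ 71.8 m³/s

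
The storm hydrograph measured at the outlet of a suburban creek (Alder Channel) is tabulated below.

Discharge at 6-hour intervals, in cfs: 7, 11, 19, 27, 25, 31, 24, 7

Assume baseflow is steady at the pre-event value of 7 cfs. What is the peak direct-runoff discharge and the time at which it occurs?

Subtracting baseflow gives direct-runoff ordinates: 0.0, 4.0, 12.0, 20.0, 18.0, 24.0, 17.0, 0.0 cfs.
The maximum is 24.0 cfs, occurring at the reading for t = 30 h.

Q_p = 24.0 cfs at t = 30 h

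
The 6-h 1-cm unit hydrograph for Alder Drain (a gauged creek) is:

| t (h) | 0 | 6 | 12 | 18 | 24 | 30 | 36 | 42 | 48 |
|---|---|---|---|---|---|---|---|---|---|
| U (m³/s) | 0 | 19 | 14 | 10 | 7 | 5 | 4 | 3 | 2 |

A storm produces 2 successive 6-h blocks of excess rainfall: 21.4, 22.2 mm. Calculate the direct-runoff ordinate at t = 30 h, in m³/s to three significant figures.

Q ≈ 26.2 m³/s

By discrete convolution, Q_j = Σ (P_i / 10 mm) · U_{j−i}.
At t = 30 h (j=5): Q = (21.4/10)·5 + (22.2/10)·7 = 26.2 m³/s.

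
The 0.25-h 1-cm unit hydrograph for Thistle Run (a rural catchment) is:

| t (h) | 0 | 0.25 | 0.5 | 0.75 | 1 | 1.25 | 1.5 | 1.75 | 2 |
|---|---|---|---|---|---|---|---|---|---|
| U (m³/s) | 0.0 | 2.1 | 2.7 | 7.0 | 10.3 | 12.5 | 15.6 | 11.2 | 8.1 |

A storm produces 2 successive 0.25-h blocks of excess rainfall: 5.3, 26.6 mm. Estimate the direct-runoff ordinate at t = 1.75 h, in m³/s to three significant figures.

By discrete convolution, Q_j = Σ (P_i / 10 mm) · U_{j−i}.
At t = 1.75 h (j=7): Q = (5.3/10)·11.2 + (26.6/10)·15.6 = 47.4 m³/s.

Q ≈ 47.4 m³/s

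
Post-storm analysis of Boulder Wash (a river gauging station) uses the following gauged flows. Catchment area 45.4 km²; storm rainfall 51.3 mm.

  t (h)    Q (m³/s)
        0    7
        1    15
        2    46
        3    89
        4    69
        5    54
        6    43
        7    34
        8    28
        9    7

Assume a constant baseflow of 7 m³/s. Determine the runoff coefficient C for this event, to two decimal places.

ΣQ_DR = 322.0 m³/s; V = ΣQ_DR·Δt = 1.159 × 10^6 m³.
Runoff depth d = V / A = 25.53 mm.
C = d / P = 25.53 / 51.3 = 0.50.

C ≈ 0.50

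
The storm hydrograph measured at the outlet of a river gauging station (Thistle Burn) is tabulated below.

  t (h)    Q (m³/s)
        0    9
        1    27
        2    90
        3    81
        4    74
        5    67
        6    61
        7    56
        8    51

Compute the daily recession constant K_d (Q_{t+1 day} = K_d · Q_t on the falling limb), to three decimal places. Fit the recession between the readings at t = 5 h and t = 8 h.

Between t = 5 h and t = 8 h the flow falls from 67 to 51 m³/s over 3×1 h = 3 h.
Per-interval ratio K = (51/67)^(1/3) = 0.9131; K_d = K^(24/1) = 0.113.

K_d ≈ 0.113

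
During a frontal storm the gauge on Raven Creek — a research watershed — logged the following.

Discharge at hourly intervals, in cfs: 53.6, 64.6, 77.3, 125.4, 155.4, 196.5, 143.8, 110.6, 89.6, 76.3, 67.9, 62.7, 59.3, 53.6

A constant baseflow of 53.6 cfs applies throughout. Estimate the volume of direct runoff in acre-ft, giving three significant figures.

Direct-runoff ordinates (Q − Q_b): 0.0, 11.0, 23.7, 71.8, 101.8, 142.9, 90.2, 57.0, 36.0, 22.7, 14.3, 9.1, 5.7, 0.0 cfs.
ΣQ_DR = 586.2 cfs.
With Δt = 1 h = 3600 s, V = ΣQ_DR · Δt = 586.2 × 3600 = 2.11 × 10^6 ft³ = 48.4 acre-ft.

V ≈ 48.4 acre-ft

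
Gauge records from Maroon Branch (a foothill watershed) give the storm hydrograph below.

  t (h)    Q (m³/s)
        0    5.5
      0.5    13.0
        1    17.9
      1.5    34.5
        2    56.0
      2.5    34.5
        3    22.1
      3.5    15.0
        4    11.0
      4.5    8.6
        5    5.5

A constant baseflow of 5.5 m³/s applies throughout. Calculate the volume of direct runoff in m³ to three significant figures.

V ≈ 2.94 × 10^5 m³

Direct-runoff ordinates (Q − Q_b): 0.0, 7.5, 12.4, 29.0, 50.5, 29.0, 16.6, 9.5, 5.5, 3.1, 0.0 m³/s.
ΣQ_DR = 163.1 m³/s.
With Δt = 0.5 h = 1800 s, V = ΣQ_DR · Δt = 163.1 × 1800 = 2.94 × 10^5 m³.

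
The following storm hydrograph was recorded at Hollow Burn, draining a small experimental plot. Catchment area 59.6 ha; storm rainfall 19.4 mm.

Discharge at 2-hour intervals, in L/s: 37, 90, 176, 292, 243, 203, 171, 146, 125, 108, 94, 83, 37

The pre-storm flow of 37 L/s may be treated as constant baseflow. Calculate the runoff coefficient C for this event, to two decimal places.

C ≈ 0.82

ΣQ_DR = 1324 L/s; V = ΣQ_DR·Δt = 9.533 × 10^6 L.
Runoff depth d = V / A = 15.99 mm.
C = d / P = 15.99 / 19.4 = 0.82.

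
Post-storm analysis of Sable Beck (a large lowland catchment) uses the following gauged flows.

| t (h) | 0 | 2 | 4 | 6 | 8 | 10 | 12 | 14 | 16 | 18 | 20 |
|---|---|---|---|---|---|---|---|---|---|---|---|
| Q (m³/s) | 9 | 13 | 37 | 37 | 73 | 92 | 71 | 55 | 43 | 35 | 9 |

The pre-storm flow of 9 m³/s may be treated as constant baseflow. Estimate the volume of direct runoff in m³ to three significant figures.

V ≈ 2.70 × 10^6 m³

Direct-runoff ordinates (Q − Q_b): 0.0, 4.0, 28.0, 28.0, 64.0, 83.0, 62.0, 46.0, 34.0, 26.0, 0.0 m³/s.
ΣQ_DR = 375.0 m³/s.
With Δt = 2 h = 7200 s, V = ΣQ_DR · Δt = 375.0 × 7200 = 2.70 × 10^6 m³.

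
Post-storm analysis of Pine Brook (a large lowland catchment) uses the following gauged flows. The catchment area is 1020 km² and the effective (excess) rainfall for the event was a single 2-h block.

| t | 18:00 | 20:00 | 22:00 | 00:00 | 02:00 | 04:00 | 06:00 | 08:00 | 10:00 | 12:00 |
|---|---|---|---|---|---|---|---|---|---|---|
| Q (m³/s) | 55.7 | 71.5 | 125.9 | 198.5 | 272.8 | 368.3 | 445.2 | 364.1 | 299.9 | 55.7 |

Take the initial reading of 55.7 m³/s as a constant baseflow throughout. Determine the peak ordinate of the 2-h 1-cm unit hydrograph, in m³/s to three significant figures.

U_p ≈ 324 m³/s

Direct runoff: 0.0, 15.8, 70.2, 142.8, 217.1, 312.6, 389.5, 308.4, 244.2, 0.0 m³/s; ΣQ_DR = 1701 m³/s, peak = 389.5 m³/s.
Runoff depth d = ΣQ_DR·Δt / A = 1701 × 7200 / (1020 km²) = 12.00 mm.
The 1-cm UH is the DRH scaled by (10 mm)/d, so U_p = 389.5 × 10/12.00 = 324 m³/s.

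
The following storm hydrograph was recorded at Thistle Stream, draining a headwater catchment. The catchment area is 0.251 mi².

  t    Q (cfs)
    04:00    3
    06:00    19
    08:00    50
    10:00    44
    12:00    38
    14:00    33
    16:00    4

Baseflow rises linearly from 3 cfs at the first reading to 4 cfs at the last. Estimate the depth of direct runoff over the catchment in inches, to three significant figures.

Direct runoff: 0.00, 15.83, 46.67, 40.50, 34.33, 29.17, 0.00 cfs; ΣQ_DR = 166.5 cfs.
V = ΣQ_DR · Δt = 166.5 × 7200 s = 1.199 × 10^6 ft³.
Over A = 0.251 mi², depth = V / A = 2.06 in.

d ≈ 2.06 in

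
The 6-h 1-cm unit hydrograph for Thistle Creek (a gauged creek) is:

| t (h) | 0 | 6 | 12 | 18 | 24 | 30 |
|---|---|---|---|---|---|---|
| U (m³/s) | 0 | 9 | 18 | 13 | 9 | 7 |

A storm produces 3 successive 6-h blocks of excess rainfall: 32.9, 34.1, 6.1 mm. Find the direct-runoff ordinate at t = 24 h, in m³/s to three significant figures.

By discrete convolution, Q_j = Σ (P_i / 10 mm) · U_{j−i}.
At t = 24 h (j=4): Q = (32.9/10)·9 + (34.1/10)·13 + (6.1/10)·18 = 84.9 m³/s.

Q ≈ 84.9 m³/s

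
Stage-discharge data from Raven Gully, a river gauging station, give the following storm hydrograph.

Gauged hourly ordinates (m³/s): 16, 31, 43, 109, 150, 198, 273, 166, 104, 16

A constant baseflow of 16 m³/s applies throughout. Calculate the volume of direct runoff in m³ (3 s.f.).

V ≈ 3.41 × 10^6 m³

Direct-runoff ordinates (Q − Q_b): 0.0, 15.0, 27.0, 93.0, 134.0, 182.0, 257.0, 150.0, 88.0, 0.0 m³/s.
ΣQ_DR = 946.0 m³/s.
With Δt = 1 h = 3600 s, V = ΣQ_DR · Δt = 946.0 × 3600 = 3.41 × 10^6 m³.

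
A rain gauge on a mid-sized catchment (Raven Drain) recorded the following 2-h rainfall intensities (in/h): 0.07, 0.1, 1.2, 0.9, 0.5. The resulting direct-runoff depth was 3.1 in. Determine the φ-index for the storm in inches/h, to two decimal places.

Only the 3 blocks with intensity above φ contribute runoff: 1.2, 0.9, 0.5 in/h.
Σ(I−φ)·Δt = d  ⇒  (1.2+0.9+0.5 − 3φ)·2 = 3.1
φ = (2.600 − 3.1/2) / 3 = 0.35 in/h.

φ ≈ 0.35 in/h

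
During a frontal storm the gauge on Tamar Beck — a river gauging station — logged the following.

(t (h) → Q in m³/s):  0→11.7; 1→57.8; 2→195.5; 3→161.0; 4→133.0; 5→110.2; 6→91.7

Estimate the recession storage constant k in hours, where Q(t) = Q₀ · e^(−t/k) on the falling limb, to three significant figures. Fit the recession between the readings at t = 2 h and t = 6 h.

k ≈ 5.28 h

On the falling limb, Q drops from 195.5 to 91.7 m³/s between t = 2 h and t = 6 h (Δt = 4 h).
k = −Δt / ln(Q₂/Q₁) = −4 / ln(91.7/195.5) = 5.28 h.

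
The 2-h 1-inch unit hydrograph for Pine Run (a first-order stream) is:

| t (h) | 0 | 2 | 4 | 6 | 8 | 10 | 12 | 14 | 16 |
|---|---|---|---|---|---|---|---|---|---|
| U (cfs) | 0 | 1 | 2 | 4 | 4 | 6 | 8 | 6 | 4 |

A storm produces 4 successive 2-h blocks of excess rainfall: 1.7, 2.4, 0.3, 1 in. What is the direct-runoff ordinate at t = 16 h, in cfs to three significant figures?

By discrete convolution, Q_j = Σ (P_i / 1 in) · U_{j−i}.
At t = 16 h (j=8): Q = (1.7/1)·4 + (2.4/1)·6 + (0.3/1)·8 + (1/1)·6 = 29.6 cfs.

Q ≈ 29.6 cfs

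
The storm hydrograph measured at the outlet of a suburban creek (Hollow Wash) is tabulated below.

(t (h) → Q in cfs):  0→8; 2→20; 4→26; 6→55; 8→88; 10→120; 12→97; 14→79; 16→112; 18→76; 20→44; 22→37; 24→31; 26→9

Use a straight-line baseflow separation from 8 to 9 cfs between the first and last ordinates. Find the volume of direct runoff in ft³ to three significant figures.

Direct-runoff ordinates (Q − Q_b): 0.00, 11.92, 17.85, 46.77, 79.69, 111.62, 88.54, 70.46, 103.38, 67.31, 35.23, 28.15, 22.08, 0.00 cfs.
ΣQ_DR = 683.0 cfs.
With Δt = 2 h = 7200 s, V = ΣQ_DR · Δt = 683.0 × 7200 = 4.92 × 10^6 ft³.

V ≈ 4.92 × 10^6 ft³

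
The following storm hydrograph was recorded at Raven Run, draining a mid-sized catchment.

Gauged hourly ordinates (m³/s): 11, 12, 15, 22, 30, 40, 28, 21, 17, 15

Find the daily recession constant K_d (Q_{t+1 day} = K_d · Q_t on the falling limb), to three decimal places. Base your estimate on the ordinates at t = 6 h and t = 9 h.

K_d ≈ 0.007

Between t = 6 h and t = 9 h the flow falls from 28 to 15 m³/s over 3×1 h = 3 h.
Per-interval ratio K = (15/28)^(1/3) = 0.8122; K_d = K^(24/1) = 0.007.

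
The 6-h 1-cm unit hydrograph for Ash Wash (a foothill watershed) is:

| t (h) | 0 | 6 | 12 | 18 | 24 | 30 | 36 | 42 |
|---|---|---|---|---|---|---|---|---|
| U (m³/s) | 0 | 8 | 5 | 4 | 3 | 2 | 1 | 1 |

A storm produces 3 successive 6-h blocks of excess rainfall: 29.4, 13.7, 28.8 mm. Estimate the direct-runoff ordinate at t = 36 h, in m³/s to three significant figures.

By discrete convolution, Q_j = Σ (P_i / 10 mm) · U_{j−i}.
At t = 36 h (j=6): Q = (29.4/10)·1 + (13.7/10)·2 + (28.8/10)·3 = 14.3 m³/s.

Q ≈ 14.3 m³/s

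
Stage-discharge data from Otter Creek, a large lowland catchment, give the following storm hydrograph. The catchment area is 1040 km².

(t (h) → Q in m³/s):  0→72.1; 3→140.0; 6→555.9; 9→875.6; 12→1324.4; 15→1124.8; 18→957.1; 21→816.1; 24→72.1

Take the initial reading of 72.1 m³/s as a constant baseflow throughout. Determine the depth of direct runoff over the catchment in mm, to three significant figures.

Direct runoff: 0.0, 67.9, 483.8, 803.5, 1252.3, 1052.7, 885.0, 744.0, 0.0 m³/s; ΣQ_DR = 5289 m³/s.
V = ΣQ_DR · Δt = 5289 × 10800 s = 5.712 × 10^7 m³.
Over A = 1040 km², depth = V / A = 54.9 mm.

d ≈ 54.9 mm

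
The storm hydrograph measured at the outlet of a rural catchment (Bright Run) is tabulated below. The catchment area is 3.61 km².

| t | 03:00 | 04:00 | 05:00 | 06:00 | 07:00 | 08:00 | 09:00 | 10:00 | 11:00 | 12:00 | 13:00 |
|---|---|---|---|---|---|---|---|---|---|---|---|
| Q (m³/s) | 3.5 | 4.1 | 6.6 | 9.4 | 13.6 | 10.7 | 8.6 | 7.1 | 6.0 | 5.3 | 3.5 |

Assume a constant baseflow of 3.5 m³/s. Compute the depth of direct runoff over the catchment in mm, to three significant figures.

Direct runoff: 0.0, 0.6, 3.1, 5.9, 10.1, 7.2, 5.1, 3.6, 2.5, 1.8, 0.0 m³/s; ΣQ_DR = 39.90 m³/s.
V = ΣQ_DR · Δt = 39.90 × 3600 s = 1.436 × 10^5 m³.
Over A = 3.61 km², depth = V / A = 39.8 mm.

d ≈ 39.8 mm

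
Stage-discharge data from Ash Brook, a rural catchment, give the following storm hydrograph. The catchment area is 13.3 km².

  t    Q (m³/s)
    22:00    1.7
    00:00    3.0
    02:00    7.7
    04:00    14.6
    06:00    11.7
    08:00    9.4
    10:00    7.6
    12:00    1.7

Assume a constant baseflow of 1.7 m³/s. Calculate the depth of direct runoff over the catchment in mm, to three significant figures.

Direct runoff: 0.0, 1.3, 6.0, 12.9, 10.0, 7.7, 5.9, 0.0 m³/s; ΣQ_DR = 43.80 m³/s.
V = ΣQ_DR · Δt = 43.80 × 7200 s = 3.154 × 10^5 m³.
Over A = 13.3 km², depth = V / A = 23.7 mm.

d ≈ 23.7 mm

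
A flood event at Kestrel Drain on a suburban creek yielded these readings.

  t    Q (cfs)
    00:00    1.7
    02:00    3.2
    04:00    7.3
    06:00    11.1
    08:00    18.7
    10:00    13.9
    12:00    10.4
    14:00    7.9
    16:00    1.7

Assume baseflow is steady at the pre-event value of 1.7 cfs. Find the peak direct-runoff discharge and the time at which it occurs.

Subtracting baseflow gives direct-runoff ordinates: 0.0, 1.5, 5.6, 9.4, 17.0, 12.2, 8.7, 6.2, 0.0 cfs.
The maximum is 17.0 cfs, occurring at the reading for t = 08:00.

Q_p = 17.0 cfs at t = 08:00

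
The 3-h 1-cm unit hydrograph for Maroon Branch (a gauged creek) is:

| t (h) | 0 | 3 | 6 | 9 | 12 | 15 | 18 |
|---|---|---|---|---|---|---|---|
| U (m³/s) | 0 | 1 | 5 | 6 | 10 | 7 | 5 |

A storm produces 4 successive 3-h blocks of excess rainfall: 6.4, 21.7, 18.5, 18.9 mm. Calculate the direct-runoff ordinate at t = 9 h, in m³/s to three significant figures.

By discrete convolution, Q_j = Σ (P_i / 10 mm) · U_{j−i}.
At t = 9 h (j=3): Q = (6.4/10)·6 + (21.7/10)·5 + (18.5/10)·1 + (18.9/10)·0 = 16.5 m³/s.

Q ≈ 16.5 m³/s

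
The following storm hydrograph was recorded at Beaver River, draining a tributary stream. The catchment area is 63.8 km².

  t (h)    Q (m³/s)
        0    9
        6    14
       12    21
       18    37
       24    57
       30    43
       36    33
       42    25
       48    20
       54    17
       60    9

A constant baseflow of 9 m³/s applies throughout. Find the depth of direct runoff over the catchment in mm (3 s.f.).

d ≈ 63.0 mm

Direct runoff: 0.0, 5.0, 12.0, 28.0, 48.0, 34.0, 24.0, 16.0, 11.0, 8.0, 0.0 m³/s; ΣQ_DR = 186.0 m³/s.
V = ΣQ_DR · Δt = 186.0 × 21600 s = 4.018 × 10^6 m³.
Over A = 63.8 km², depth = V / A = 63.0 mm.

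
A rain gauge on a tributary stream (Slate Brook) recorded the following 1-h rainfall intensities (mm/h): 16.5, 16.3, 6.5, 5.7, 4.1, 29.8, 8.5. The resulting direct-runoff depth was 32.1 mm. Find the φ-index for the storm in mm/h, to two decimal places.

φ ≈ 10.17 mm/h

Only the 3 blocks with intensity above φ contribute runoff: 16.5, 16.3, 29.8 mm/h.
Σ(I−φ)·Δt = d  ⇒  (16.5+16.3+29.8 − 3φ)·1 = 32.1
φ = (62.60 − 32.1/1) / 3 = 10.17 mm/h.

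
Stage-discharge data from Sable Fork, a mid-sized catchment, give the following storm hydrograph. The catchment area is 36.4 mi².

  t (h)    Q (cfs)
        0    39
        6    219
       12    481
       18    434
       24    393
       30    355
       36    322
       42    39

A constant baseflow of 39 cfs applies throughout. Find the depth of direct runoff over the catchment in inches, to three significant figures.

Direct runoff: 0.0, 180.0, 442.0, 395.0, 354.0, 316.0, 283.0, 0.0 cfs; ΣQ_DR = 1970 cfs.
V = ΣQ_DR · Δt = 1970 × 21600 s = 4.255 × 10^7 ft³.
Over A = 36.4 mi², depth = V / A = 0.503 in.

d ≈ 0.503 in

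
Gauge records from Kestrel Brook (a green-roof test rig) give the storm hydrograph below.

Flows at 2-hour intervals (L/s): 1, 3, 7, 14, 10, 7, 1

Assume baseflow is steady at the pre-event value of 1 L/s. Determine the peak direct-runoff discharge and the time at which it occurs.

Subtracting baseflow gives direct-runoff ordinates: 0.0, 2.0, 6.0, 13.0, 9.0, 6.0, 0.0 L/s.
The maximum is 13.0 L/s, occurring at the reading for t = 6 h.

Q_p = 13.0 L/s at t = 6 h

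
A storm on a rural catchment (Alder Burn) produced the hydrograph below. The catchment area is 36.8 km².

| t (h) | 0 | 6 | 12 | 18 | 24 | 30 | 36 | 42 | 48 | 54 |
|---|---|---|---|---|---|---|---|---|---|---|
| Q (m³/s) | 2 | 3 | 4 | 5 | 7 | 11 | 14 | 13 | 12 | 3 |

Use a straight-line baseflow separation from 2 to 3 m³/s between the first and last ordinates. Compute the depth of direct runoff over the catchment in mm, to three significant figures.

d ≈ 28.8 mm

Direct runoff: 0.00, 0.89, 1.78, 2.67, 4.56, 8.44, 11.33, 10.22, 9.11, 0.00 m³/s; ΣQ_DR = 49.00 m³/s.
V = ΣQ_DR · Δt = 49.00 × 21600 s = 1.058 × 10^6 m³.
Over A = 36.8 km², depth = V / A = 28.8 mm.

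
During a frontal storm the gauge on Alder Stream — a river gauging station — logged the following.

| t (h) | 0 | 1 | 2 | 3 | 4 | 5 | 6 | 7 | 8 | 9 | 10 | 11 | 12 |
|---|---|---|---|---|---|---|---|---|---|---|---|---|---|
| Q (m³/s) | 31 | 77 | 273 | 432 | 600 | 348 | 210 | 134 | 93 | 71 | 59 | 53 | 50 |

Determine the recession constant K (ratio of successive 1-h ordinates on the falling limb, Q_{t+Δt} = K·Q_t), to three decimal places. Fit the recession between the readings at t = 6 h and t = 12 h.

Using the recession-limb readings at t = 6 h and t = 12 h: Q falls from 210 to 50 m³/s over 6 intervals.
K = (Q₂/Q₁)^(1/6) = (50/210)^(1/6) = 0.787.

K ≈ 0.787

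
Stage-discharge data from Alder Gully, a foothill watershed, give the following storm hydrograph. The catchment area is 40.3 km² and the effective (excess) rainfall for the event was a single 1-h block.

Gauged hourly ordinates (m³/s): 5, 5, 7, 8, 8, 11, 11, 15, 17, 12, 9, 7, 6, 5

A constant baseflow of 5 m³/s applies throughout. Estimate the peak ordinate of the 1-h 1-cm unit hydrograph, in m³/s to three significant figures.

Direct runoff: 0.0, 0.0, 2.0, 3.0, 3.0, 6.0, 6.0, 10.0, 12.0, 7.0, 4.0, 2.0, 1.0, 0.0 m³/s; ΣQ_DR = 56.00 m³/s, peak = 12.0 m³/s.
Runoff depth d = ΣQ_DR·Δt / A = 56.00 × 3600 / (40.3 km²) = 5.002 mm.
The 1-cm UH is the DRH scaled by (10 mm)/d, so U_p = 12.0 × 10/5.002 = 24.0 m³/s.

U_p ≈ 24.0 m³/s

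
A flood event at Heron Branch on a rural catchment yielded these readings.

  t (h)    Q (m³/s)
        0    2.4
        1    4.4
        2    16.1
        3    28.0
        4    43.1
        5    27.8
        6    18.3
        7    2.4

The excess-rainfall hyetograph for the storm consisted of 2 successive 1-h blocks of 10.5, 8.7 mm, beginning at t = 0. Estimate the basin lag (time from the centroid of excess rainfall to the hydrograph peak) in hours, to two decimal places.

t_L ≈ 3.05 h

Centroid of excess rainfall: t_c = Σ P_i·t̄_i / ΣP_i = 0.9531 h (block centres at 0.5, 1.5 h).
Hydrograph peak occurs at t = 4 h, so basin lag t_L = 4 − 0.9531 = 3.05 h.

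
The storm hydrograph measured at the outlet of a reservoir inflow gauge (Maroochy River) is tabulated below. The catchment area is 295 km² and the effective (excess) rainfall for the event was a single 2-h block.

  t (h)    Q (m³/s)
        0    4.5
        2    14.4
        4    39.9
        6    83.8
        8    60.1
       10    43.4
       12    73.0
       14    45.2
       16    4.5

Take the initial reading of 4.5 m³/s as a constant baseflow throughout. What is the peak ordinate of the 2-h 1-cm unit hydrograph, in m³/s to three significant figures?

U_p ≈ 99.0 m³/s

Direct runoff: 0.0, 9.9, 35.4, 79.3, 55.6, 38.9, 68.5, 40.7, 0.0 m³/s; ΣQ_DR = 328.3 m³/s, peak = 79.3 m³/s.
Runoff depth d = ΣQ_DR·Δt / A = 328.3 × 7200 / (295 km²) = 8.013 mm.
The 1-cm UH is the DRH scaled by (10 mm)/d, so U_p = 79.3 × 10/8.013 = 99.0 m³/s.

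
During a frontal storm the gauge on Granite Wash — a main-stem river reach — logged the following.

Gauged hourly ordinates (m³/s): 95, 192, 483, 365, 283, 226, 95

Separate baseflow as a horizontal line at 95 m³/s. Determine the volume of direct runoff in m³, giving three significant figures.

Direct-runoff ordinates (Q − Q_b): 0.0, 97.0, 388.0, 270.0, 188.0, 131.0, 0.0 m³/s.
ΣQ_DR = 1074 m³/s.
With Δt = 1 h = 3600 s, V = ΣQ_DR · Δt = 1074 × 3600 = 3.87 × 10^6 m³.

V ≈ 3.87 × 10^6 m³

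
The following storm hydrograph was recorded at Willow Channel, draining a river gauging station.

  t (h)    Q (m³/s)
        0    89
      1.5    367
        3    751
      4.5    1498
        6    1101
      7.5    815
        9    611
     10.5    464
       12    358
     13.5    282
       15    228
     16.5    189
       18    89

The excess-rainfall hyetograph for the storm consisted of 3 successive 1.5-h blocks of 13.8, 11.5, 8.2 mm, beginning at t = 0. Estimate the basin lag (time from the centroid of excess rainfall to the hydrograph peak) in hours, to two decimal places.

t_L ≈ 2.50 h

Centroid of excess rainfall: t_c = Σ P_i·t̄_i / ΣP_i = 1.9993 h (block centres at 0.75, 2.25, 3.75 h).
Hydrograph peak occurs at t = 4.5 h, so basin lag t_L = 4.5 − 1.9993 = 2.50 h.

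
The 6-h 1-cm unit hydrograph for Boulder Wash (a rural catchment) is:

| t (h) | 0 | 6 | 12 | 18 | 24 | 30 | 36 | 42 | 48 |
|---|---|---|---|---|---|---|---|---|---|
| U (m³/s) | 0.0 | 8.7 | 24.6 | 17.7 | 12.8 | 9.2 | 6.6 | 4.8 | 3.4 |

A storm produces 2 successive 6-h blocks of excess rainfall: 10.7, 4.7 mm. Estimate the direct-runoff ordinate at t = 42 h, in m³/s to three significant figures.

Q ≈ 8.24 m³/s

By discrete convolution, Q_j = Σ (P_i / 10 mm) · U_{j−i}.
At t = 42 h (j=7): Q = (10.7/10)·4.8 + (4.7/10)·6.6 = 8.24 m³/s.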